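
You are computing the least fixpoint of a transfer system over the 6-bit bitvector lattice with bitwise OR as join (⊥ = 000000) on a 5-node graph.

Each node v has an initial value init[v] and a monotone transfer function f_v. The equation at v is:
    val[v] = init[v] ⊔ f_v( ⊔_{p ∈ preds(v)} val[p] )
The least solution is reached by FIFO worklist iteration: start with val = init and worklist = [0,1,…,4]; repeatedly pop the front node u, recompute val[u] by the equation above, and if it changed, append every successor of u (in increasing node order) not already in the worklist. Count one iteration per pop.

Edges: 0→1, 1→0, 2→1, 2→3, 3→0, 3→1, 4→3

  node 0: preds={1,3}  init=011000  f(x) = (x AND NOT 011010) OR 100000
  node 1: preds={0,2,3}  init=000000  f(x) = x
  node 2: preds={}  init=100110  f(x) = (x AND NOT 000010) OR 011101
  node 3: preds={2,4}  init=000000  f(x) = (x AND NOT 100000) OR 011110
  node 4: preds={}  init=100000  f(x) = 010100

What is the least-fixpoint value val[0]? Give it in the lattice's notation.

111101

Iteration log — 9 steps:
  step 1. node 0  ⊔preds=000000  new=111000  old=011000  +wl: 
  step 2. node 1  ⊔preds=111110  new=111110  old=000000  +wl: 0
  step 3. node 2  ⊔preds=000000  new=111111  old=100110  +wl: 1
  step 4. node 3  ⊔preds=111111  new=011111  old=000000  +wl: 
  step 5. node 4  ⊔preds=000000  new=110100  old=100000  +wl: 3
  step 6. node 0  ⊔preds=111111  new=111101  old=111000  +wl: 
  step 7. node 1  ⊔preds=111111  new=111111  old=111110  +wl: 0
  step 8. node 3  ⊔preds=111111  new=011111  stable
  step 9. node 0  ⊔preds=111111  new=111101  stable

Least fixpoint reached:
  node 0: 111101
  node 1: 111111
  node 2: 111111
  node 3: 011111
  node 4: 110100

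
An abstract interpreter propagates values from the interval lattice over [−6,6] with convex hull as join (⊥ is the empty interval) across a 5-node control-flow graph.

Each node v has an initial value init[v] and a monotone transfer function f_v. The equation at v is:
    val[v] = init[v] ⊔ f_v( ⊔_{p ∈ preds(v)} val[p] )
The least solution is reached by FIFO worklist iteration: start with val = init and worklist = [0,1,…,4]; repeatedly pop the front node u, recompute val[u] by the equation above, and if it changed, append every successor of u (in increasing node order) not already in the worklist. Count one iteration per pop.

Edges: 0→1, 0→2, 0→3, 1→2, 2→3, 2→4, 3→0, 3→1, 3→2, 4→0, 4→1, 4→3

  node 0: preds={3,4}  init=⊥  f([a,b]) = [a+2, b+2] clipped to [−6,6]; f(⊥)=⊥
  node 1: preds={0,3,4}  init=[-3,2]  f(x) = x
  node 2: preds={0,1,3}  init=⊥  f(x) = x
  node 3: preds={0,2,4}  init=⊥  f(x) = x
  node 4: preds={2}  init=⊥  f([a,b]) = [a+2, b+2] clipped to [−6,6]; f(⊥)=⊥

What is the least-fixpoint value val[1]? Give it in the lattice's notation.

Worklist (14 pops):
  #1 pop 0: in=⊥ → ⊥ (no change)
  #2 pop 1: in=⊥ → [-3,2] (no change)
  #3 pop 2: in=[-3,2] → [-3,2] (was ⊥); enqueue []
  #4 pop 3: in=[-3,2] → [-3,2] (was ⊥); enqueue [0,1,2]
  #5 pop 4: in=[-3,2] → [-1,4] (was ⊥); enqueue [3]
  #6 pop 0: in=[-3,4] → [-1,6] (was ⊥); enqueue []
  #7 pop 1: in=[-3,6] → [-3,6] (was [-3,2]); enqueue []
  #8 pop 2: in=[-3,6] → [-3,6] (was [-3,2]); enqueue [4]
  #9 pop 3: in=[-3,6] → [-3,6] (was [-3,2]); enqueue [0,1,2]
  #10 pop 4: in=[-3,6] → [-1,6] (was [-1,4]); enqueue [3]
  #11 pop 0: in=[-3,6] → [-1,6] (no change)
  #12 pop 1: in=[-3,6] → [-3,6] (no change)
  #13 pop 2: in=[-3,6] → [-3,6] (no change)
  #14 pop 3: in=[-3,6] → [-3,6] (no change)

Fixpoint:
  val[0] = [-1,6]
  val[1] = [-3,6]
  val[2] = [-3,6]
  val[3] = [-3,6]
  val[4] = [-1,6]

[-3,6]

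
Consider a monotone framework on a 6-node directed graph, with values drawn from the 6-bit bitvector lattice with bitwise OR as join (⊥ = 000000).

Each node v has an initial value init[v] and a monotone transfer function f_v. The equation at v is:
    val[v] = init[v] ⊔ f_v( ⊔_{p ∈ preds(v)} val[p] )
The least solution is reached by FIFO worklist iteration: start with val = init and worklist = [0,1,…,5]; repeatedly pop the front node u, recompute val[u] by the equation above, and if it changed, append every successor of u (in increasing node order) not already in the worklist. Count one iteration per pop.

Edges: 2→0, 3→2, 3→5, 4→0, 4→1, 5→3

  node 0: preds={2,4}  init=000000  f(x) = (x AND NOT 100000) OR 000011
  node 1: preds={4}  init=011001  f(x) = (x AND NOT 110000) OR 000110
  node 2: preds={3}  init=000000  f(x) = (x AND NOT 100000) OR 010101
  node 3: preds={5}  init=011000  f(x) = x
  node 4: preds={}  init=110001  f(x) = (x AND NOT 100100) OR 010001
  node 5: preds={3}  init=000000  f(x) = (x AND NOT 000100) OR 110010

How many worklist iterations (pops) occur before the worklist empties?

11

Worklist (11 pops):
  #1 pop 0: in=110001 → 010011 (was 000000); enqueue []
  #2 pop 1: in=110001 → 011111 (was 011001); enqueue []
  #3 pop 2: in=011000 → 011101 (was 000000); enqueue [0]
  #4 pop 3: in=000000 → 011000 (no change)
  #5 pop 4: in=000000 → 110001 (no change)
  #6 pop 5: in=011000 → 111010 (was 000000); enqueue [3]
  #7 pop 0: in=111101 → 011111 (was 010011); enqueue []
  #8 pop 3: in=111010 → 111010 (was 011000); enqueue [2,5]
  #9 pop 2: in=111010 → 011111 (was 011101); enqueue [0]
  #10 pop 5: in=111010 → 111010 (no change)
  #11 pop 0: in=111111 → 011111 (no change)

Fixpoint:
  val[0] = 011111
  val[1] = 011111
  val[2] = 011111
  val[3] = 111010
  val[4] = 110001
  val[5] = 111010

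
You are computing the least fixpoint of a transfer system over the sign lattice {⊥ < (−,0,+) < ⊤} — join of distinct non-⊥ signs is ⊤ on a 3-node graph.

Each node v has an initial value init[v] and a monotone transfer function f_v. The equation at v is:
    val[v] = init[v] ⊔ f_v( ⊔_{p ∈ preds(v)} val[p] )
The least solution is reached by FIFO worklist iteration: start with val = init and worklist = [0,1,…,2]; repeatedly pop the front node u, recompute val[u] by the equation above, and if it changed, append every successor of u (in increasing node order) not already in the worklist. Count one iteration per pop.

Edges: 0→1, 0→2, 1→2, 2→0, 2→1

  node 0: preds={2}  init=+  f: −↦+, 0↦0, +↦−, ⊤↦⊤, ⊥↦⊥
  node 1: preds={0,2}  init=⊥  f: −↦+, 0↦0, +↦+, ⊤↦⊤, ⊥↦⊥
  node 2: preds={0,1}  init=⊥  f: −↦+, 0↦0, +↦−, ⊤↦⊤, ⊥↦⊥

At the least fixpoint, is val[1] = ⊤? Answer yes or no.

Trace (9 dequeues):
  [1] u=0 | in ⊥ | out + | ==
  [2] u=1 | in + | out + | prev ⊥ | push {}
  [3] u=2 | in + | out − | prev ⊥ | push {0,1}
  [4] u=0 | in − | out + | ==
  [5] u=1 | in ⊤ | out ⊤ | prev + | push {2}
  [6] u=2 | in ⊤ | out ⊤ | prev − | push {0,1}
  [7] u=0 | in ⊤ | out ⊤ | prev + | push {2}
  [8] u=1 | in ⊤ | out ⊤ | ==
  [9] u=2 | in ⊤ | out ⊤ | ==

Converged values:
  [0] ⊤
  [1] ⊤
  [2] ⊤

yes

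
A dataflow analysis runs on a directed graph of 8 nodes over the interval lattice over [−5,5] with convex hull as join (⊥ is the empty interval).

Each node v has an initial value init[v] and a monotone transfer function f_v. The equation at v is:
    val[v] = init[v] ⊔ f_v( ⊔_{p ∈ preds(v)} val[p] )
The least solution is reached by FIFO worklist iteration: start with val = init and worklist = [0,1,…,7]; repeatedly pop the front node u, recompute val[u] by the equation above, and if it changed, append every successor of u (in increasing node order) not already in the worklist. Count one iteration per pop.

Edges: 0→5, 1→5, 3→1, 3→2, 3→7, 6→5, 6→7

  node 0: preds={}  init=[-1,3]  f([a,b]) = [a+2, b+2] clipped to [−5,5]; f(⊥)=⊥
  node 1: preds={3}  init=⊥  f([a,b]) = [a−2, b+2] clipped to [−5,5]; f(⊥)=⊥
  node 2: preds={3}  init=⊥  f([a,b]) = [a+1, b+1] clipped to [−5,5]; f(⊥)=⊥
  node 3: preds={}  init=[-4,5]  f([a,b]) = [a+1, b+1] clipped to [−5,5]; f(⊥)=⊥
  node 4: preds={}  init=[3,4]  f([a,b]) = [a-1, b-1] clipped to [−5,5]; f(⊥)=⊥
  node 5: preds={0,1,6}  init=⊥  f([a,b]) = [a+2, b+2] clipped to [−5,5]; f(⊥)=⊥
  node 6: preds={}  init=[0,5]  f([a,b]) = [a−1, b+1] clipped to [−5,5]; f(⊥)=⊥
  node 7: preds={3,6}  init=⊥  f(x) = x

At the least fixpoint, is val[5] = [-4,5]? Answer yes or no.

Trace (8 dequeues):
  [1] u=0 | in ⊥ | out [-1,3] | ==
  [2] u=1 | in [-4,5] | out [-5,5] | prev ⊥ | push {}
  [3] u=2 | in [-4,5] | out [-3,5] | prev ⊥ | push {}
  [4] u=3 | in ⊥ | out [-4,5] | ==
  [5] u=4 | in ⊥ | out [3,4] | ==
  [6] u=5 | in [-5,5] | out [-3,5] | prev ⊥ | push {}
  [7] u=6 | in ⊥ | out [0,5] | ==
  [8] u=7 | in [-4,5] | out [-4,5] | prev ⊥ | push {}

Converged values:
  [0] [-1,3]
  [1] [-5,5]
  [2] [-3,5]
  [3] [-4,5]
  [4] [3,4]
  [5] [-3,5]
  [6] [0,5]
  [7] [-4,5]

no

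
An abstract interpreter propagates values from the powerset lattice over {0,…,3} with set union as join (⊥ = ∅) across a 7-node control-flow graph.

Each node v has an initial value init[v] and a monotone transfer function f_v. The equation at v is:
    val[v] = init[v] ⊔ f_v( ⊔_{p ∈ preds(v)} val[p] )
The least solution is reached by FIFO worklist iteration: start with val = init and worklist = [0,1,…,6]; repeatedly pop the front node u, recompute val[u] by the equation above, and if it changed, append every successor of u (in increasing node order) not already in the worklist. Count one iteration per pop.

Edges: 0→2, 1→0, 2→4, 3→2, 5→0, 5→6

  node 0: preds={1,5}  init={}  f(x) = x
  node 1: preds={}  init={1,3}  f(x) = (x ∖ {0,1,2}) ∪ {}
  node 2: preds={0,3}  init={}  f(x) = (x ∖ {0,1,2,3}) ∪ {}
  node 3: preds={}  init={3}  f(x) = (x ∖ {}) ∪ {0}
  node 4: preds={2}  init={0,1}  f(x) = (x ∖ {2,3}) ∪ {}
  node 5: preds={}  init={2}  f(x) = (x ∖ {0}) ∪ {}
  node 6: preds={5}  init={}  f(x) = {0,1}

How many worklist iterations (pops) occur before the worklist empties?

8

Trace (8 dequeues):
  [1] u=0 | in {1,2,3} | out {1,2,3} | prev {} | push {}
  [2] u=1 | in {} | out {1,3} | ==
  [3] u=2 | in {1,2,3} | out {} | ==
  [4] u=3 | in {} | out {0,3} | prev {3} | push {2}
  [5] u=4 | in {} | out {0,1} | ==
  [6] u=5 | in {} | out {2} | ==
  [7] u=6 | in {2} | out {0,1} | prev {} | push {}
  [8] u=2 | in {0,1,2,3} | out {} | ==

Converged values:
  [0] {1,2,3}
  [1] {1,3}
  [2] {}
  [3] {0,3}
  [4] {0,1}
  [5] {2}
  [6] {0,1}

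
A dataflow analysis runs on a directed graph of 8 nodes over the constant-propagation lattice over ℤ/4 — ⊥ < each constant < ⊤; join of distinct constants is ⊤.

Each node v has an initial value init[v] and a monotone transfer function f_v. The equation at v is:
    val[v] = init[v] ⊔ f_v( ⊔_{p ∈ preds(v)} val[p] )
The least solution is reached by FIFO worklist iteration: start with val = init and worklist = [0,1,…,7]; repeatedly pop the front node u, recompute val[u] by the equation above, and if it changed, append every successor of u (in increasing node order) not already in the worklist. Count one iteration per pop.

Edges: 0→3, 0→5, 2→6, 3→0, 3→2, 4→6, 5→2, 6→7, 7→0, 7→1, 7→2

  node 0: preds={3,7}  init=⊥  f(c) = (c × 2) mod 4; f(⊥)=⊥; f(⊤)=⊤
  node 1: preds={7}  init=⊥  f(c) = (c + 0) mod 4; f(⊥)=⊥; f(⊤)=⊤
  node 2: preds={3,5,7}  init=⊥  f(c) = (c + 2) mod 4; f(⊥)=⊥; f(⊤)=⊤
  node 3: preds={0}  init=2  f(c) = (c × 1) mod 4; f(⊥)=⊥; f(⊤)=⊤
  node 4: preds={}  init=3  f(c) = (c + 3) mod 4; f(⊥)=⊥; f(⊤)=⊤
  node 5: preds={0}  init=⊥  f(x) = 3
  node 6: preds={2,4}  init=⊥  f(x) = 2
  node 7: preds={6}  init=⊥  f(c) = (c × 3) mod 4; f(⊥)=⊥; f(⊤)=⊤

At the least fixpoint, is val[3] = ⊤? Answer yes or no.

yes

Trace (14 dequeues):
  [1] u=0 | in 2 | out 0 | prev ⊥ | push {}
  [2] u=1 | in ⊥ | out ⊥ | ==
  [3] u=2 | in 2 | out 0 | prev ⊥ | push {}
  [4] u=3 | in 0 | out ⊤ | prev 2 | push {0,2}
  [5] u=4 | in ⊥ | out 3 | ==
  [6] u=5 | in 0 | out 3 | prev ⊥ | push {}
  [7] u=6 | in ⊤ | out 2 | prev ⊥ | push {}
  [8] u=7 | in 2 | out 2 | prev ⊥ | push {1}
  [9] u=0 | in ⊤ | out ⊤ | prev 0 | push {3,5}
  [10] u=2 | in ⊤ | out ⊤ | prev 0 | push {6}
  [11] u=1 | in 2 | out 2 | prev ⊥ | push {}
  [12] u=3 | in ⊤ | out ⊤ | ==
  [13] u=5 | in ⊤ | out 3 | ==
  [14] u=6 | in ⊤ | out 2 | ==

Converged values:
  [0] ⊤
  [1] 2
  [2] ⊤
  [3] ⊤
  [4] 3
  [5] 3
  [6] 2
  [7] 2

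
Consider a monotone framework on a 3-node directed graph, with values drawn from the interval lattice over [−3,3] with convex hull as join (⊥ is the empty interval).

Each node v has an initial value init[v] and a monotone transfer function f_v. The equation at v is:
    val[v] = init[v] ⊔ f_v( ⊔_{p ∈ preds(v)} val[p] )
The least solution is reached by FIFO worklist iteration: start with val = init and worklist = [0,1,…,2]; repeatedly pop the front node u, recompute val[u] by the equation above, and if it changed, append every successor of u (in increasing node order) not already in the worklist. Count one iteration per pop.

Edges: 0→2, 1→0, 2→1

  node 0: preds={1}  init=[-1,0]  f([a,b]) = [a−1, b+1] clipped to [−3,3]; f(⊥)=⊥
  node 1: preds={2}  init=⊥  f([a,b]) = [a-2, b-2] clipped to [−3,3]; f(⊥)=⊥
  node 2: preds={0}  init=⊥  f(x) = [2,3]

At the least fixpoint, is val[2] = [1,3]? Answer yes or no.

no

Worklist (6 pops):
  #1 pop 0: in=⊥ → [-1,0] (no change)
  #2 pop 1: in=⊥ → ⊥ (no change)
  #3 pop 2: in=[-1,0] → [2,3] (was ⊥); enqueue [1]
  #4 pop 1: in=[2,3] → [0,1] (was ⊥); enqueue [0]
  #5 pop 0: in=[0,1] → [-1,2] (was [-1,0]); enqueue [2]
  #6 pop 2: in=[-1,2] → [2,3] (no change)

Fixpoint:
  val[0] = [-1,2]
  val[1] = [0,1]
  val[2] = [2,3]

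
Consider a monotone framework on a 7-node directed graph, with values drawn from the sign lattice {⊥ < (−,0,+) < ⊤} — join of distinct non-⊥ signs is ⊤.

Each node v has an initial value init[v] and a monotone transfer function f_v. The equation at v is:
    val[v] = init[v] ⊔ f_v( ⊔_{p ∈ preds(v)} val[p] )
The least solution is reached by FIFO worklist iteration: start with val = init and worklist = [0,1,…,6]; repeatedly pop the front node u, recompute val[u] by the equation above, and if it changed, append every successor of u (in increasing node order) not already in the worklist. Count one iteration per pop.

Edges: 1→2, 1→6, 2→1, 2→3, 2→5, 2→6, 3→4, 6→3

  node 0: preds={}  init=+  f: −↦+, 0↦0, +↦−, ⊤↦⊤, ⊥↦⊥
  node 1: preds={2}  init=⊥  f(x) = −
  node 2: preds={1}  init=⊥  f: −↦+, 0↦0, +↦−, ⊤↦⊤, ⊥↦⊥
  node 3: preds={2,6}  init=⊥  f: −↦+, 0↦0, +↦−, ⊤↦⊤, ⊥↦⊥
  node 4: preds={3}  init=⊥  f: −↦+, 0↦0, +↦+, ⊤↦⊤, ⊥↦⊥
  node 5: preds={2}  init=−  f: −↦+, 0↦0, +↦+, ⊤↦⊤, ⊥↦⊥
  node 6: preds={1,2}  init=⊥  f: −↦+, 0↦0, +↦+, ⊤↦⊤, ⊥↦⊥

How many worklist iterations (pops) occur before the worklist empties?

Trace (10 dequeues):
  [1] u=0 | in ⊥ | out + | ==
  [2] u=1 | in ⊥ | out − | prev ⊥ | push {}
  [3] u=2 | in − | out + | prev ⊥ | push {1}
  [4] u=3 | in + | out − | prev ⊥ | push {}
  [5] u=4 | in − | out + | prev ⊥ | push {}
  [6] u=5 | in + | out ⊤ | prev − | push {}
  [7] u=6 | in ⊤ | out ⊤ | prev ⊥ | push {3}
  [8] u=1 | in + | out − | ==
  [9] u=3 | in ⊤ | out ⊤ | prev − | push {4}
  [10] u=4 | in ⊤ | out ⊤ | prev + | push {}

Converged values:
  [0] +
  [1] −
  [2] +
  [3] ⊤
  [4] ⊤
  [5] ⊤
  [6] ⊤

10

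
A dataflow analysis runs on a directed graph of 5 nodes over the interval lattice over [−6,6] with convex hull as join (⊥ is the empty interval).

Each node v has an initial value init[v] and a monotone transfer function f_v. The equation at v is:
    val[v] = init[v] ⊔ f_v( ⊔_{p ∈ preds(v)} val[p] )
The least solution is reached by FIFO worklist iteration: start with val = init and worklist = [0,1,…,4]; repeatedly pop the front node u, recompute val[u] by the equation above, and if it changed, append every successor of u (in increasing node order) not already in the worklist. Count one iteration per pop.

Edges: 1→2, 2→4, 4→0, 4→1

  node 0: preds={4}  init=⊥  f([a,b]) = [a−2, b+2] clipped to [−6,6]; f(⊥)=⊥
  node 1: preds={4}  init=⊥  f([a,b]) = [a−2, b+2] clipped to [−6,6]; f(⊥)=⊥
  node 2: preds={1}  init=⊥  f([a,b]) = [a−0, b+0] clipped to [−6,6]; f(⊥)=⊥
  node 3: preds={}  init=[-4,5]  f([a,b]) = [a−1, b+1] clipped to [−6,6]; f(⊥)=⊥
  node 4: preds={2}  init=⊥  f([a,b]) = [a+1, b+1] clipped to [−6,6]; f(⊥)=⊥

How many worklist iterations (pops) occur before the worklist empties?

5

Trace (5 dequeues):
  [1] u=0 | in ⊥ | out ⊥ | ==
  [2] u=1 | in ⊥ | out ⊥ | ==
  [3] u=2 | in ⊥ | out ⊥ | ==
  [4] u=3 | in ⊥ | out [-4,5] | ==
  [5] u=4 | in ⊥ | out ⊥ | ==

Converged values:
  [0] ⊥
  [1] ⊥
  [2] ⊥
  [3] [-4,5]
  [4] ⊥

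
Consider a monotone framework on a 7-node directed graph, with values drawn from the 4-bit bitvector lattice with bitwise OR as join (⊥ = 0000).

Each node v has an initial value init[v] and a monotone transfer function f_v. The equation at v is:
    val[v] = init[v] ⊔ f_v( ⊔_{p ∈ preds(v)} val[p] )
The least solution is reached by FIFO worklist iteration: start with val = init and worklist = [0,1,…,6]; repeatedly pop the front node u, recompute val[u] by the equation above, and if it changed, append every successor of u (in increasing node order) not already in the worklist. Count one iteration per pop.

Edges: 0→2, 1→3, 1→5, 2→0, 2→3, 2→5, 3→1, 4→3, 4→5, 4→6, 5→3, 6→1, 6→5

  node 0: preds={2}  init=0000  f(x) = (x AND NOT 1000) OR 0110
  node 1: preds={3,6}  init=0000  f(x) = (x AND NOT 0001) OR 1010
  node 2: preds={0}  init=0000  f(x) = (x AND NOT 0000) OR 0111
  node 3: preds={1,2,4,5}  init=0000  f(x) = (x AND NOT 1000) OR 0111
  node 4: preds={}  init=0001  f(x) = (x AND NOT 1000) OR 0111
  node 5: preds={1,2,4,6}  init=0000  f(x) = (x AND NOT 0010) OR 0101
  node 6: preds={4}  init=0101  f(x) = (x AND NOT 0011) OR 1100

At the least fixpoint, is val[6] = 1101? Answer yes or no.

yes

Trace (12 dequeues):
  [1] u=0 | in 0000 | out 0110 | prev 0000 | push {}
  [2] u=1 | in 0101 | out 1110 | prev 0000 | push {}
  [3] u=2 | in 0110 | out 0111 | prev 0000 | push {0}
  [4] u=3 | in 1111 | out 0111 | prev 0000 | push {1}
  [5] u=4 | in 0000 | out 0111 | prev 0001 | push {3}
  [6] u=5 | in 1111 | out 1101 | prev 0000 | push {}
  [7] u=6 | in 0111 | out 1101 | prev 0101 | push {5}
  [8] u=0 | in 0111 | out 0111 | prev 0110 | push {2}
  [9] u=1 | in 1111 | out 1110 | ==
  [10] u=3 | in 1111 | out 0111 | ==
  [11] u=5 | in 1111 | out 1101 | ==
  [12] u=2 | in 0111 | out 0111 | ==

Converged values:
  [0] 0111
  [1] 1110
  [2] 0111
  [3] 0111
  [4] 0111
  [5] 1101
  [6] 1101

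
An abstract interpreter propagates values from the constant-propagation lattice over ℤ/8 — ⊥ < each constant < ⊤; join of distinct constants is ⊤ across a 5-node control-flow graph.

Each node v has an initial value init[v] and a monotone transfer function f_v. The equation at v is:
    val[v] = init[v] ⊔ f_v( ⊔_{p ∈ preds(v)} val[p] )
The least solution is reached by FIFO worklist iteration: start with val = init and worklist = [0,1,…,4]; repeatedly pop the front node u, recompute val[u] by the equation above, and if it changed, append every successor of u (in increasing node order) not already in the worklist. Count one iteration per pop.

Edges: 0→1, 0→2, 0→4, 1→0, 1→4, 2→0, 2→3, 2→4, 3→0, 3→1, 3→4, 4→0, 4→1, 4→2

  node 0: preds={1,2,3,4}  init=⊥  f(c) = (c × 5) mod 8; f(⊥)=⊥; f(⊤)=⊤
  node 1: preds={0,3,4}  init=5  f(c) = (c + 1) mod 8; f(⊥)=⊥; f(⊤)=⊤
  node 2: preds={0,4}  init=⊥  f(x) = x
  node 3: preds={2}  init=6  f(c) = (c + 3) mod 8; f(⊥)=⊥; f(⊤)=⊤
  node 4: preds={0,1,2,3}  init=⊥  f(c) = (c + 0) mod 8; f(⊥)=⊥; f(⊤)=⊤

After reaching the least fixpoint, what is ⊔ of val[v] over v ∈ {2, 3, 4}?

⊤

Iteration log — 8 steps:
  step 1. node 0  ⊔preds=⊤  new=⊤  old=⊥  +wl: 
  step 2. node 1  ⊔preds=⊤  new=⊤  old=5  +wl: 0
  step 3. node 2  ⊔preds=⊤  new=⊤  old=⊥  +wl: 
  step 4. node 3  ⊔preds=⊤  new=⊤  old=6  +wl: 1
  step 5. node 4  ⊔preds=⊤  new=⊤  old=⊥  +wl: 2
  step 6. node 0  ⊔preds=⊤  new=⊤  stable
  step 7. node 1  ⊔preds=⊤  new=⊤  stable
  step 8. node 2  ⊔preds=⊤  new=⊤  stable

Least fixpoint reached:
  node 0: ⊤
  node 1: ⊤
  node 2: ⊤
  node 3: ⊤
  node 4: ⊤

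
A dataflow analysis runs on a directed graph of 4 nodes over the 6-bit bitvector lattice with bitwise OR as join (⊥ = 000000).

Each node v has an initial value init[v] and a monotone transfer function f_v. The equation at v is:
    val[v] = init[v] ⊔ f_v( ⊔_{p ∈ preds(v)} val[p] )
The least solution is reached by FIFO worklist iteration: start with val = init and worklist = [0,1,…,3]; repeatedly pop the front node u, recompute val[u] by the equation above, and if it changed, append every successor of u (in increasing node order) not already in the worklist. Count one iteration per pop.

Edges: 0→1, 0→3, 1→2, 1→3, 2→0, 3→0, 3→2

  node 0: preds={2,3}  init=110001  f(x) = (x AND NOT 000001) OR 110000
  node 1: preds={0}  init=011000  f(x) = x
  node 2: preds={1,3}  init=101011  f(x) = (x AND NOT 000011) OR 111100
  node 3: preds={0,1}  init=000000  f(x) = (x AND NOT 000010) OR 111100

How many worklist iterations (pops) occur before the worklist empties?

Trace (9 dequeues):
  [1] u=0 | in 101011 | out 111011 | prev 110001 | push {}
  [2] u=1 | in 111011 | out 111011 | prev 011000 | push {}
  [3] u=2 | in 111011 | out 111111 | prev 101011 | push {0}
  [4] u=3 | in 111011 | out 111101 | prev 000000 | push {2}
  [5] u=0 | in 111111 | out 111111 | prev 111011 | push {1,3}
  [6] u=2 | in 111111 | out 111111 | ==
  [7] u=1 | in 111111 | out 111111 | prev 111011 | push {2}
  [8] u=3 | in 111111 | out 111101 | ==
  [9] u=2 | in 111111 | out 111111 | ==

Converged values:
  [0] 111111
  [1] 111111
  [2] 111111
  [3] 111101

9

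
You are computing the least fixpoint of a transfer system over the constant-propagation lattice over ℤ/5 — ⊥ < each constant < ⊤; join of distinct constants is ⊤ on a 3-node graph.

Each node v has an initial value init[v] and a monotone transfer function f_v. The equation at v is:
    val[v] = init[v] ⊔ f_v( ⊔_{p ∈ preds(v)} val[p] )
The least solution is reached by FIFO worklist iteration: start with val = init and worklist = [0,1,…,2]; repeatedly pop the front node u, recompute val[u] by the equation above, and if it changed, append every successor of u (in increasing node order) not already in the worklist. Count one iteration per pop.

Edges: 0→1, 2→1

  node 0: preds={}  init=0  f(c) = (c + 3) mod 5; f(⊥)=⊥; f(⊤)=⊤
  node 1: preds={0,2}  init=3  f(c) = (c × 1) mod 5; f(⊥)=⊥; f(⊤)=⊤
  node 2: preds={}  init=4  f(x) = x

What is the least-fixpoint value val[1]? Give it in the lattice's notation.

Iteration log — 3 steps:
  step 1. node 0  ⊔preds=⊥  new=0  stable
  step 2. node 1  ⊔preds=⊤  new=⊤  old=3  +wl: 
  step 3. node 2  ⊔preds=⊥  new=4  stable

Least fixpoint reached:
  node 0: 0
  node 1: ⊤
  node 2: 4

⊤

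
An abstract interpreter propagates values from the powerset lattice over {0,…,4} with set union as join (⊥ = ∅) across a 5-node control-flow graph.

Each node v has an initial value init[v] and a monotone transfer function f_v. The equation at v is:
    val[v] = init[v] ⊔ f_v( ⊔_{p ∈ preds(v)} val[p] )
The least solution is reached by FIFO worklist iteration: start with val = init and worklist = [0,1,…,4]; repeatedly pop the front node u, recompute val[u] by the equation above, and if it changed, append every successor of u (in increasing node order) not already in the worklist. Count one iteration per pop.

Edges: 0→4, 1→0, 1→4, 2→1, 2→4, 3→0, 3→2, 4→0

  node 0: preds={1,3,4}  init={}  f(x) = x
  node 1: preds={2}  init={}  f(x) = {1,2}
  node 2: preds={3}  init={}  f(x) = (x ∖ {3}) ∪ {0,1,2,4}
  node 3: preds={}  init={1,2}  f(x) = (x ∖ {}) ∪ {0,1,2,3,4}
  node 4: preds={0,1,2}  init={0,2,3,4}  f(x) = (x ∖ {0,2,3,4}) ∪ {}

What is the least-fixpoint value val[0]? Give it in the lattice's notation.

{0,1,2,3,4}

Iteration log — 8 steps:
  step 1. node 0  ⊔preds={0,1,2,3,4}  new={0,1,2,3,4}  old={}  +wl: 
  step 2. node 1  ⊔preds={}  new={1,2}  old={}  +wl: 0
  step 3. node 2  ⊔preds={1,2}  new={0,1,2,4}  old={}  +wl: 1
  step 4. node 3  ⊔preds={}  new={0,1,2,3,4}  old={1,2}  +wl: 2
  step 5. node 4  ⊔preds={0,1,2,3,4}  new={0,1,2,3,4}  old={0,2,3,4}  +wl: 
  step 6. node 0  ⊔preds={0,1,2,3,4}  new={0,1,2,3,4}  stable
  step 7. node 1  ⊔preds={0,1,2,4}  new={1,2}  stable
  step 8. node 2  ⊔preds={0,1,2,3,4}  new={0,1,2,4}  stable

Least fixpoint reached:
  node 0: {0,1,2,3,4}
  node 1: {1,2}
  node 2: {0,1,2,4}
  node 3: {0,1,2,3,4}
  node 4: {0,1,2,3,4}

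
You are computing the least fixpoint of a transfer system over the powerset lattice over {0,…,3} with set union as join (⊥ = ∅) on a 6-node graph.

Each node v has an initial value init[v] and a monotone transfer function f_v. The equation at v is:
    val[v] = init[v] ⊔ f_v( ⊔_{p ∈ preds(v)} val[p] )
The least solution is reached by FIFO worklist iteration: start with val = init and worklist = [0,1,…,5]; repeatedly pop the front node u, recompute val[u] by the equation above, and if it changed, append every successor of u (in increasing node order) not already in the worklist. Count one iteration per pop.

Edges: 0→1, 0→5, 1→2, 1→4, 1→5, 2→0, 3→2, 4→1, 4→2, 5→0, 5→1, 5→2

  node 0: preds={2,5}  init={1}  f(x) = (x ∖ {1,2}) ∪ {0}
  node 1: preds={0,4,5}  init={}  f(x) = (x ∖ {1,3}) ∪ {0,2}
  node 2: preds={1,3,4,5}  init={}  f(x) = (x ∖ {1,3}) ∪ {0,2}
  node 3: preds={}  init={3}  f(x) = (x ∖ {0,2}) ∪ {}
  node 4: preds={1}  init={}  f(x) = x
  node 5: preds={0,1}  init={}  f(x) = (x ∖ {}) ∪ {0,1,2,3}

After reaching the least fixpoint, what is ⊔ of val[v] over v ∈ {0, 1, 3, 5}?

{0,1,2,3}

Worklist (10 pops):
  #1 pop 0: in={} → {0,1} (was {1}); enqueue []
  #2 pop 1: in={0,1} → {0,2} (was {}); enqueue []
  #3 pop 2: in={0,2,3} → {0,2} (was {}); enqueue [0]
  #4 pop 3: in={} → {3} (no change)
  #5 pop 4: in={0,2} → {0,2} (was {}); enqueue [1,2]
  #6 pop 5: in={0,1,2} → {0,1,2,3} (was {}); enqueue []
  #7 pop 0: in={0,1,2,3} → {0,1,3} (was {0,1}); enqueue [5]
  #8 pop 1: in={0,1,2,3} → {0,2} (no change)
  #9 pop 2: in={0,1,2,3} → {0,2} (no change)
  #10 pop 5: in={0,1,2,3} → {0,1,2,3} (no change)

Fixpoint:
  val[0] = {0,1,3}
  val[1] = {0,2}
  val[2] = {0,2}
  val[3] = {3}
  val[4] = {0,2}
  val[5] = {0,1,2,3}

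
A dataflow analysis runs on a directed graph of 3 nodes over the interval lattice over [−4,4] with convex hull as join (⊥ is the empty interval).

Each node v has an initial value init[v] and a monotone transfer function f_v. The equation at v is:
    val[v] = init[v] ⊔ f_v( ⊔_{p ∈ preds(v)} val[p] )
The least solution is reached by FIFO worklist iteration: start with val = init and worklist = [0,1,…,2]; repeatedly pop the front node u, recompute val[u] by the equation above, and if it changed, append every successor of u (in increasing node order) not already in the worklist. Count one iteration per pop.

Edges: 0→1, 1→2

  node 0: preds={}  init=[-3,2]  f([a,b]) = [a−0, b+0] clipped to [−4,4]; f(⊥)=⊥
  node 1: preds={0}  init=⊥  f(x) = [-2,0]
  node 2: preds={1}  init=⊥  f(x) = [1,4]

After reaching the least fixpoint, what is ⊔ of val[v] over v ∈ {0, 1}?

[-3,2]

Trace (3 dequeues):
  [1] u=0 | in ⊥ | out [-3,2] | ==
  [2] u=1 | in [-3,2] | out [-2,0] | prev ⊥ | push {}
  [3] u=2 | in [-2,0] | out [1,4] | prev ⊥ | push {}

Converged values:
  [0] [-3,2]
  [1] [-2,0]
  [2] [1,4]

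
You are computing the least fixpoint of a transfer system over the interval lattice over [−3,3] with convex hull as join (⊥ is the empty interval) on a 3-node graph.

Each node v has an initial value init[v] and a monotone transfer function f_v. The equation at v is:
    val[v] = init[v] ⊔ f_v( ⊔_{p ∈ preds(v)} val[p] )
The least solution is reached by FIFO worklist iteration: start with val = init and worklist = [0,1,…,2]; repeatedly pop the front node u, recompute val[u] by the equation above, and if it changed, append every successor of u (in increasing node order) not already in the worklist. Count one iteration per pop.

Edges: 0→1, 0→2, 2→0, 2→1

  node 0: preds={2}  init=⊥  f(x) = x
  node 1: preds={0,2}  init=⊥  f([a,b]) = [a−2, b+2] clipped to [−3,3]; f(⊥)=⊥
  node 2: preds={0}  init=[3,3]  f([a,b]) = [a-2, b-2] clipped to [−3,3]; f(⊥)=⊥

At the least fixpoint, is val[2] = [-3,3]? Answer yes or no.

yes

Trace (12 dequeues):
  [1] u=0 | in [3,3] | out [3,3] | prev ⊥ | push {}
  [2] u=1 | in [3,3] | out [1,3] | prev ⊥ | push {}
  [3] u=2 | in [3,3] | out [1,3] | prev [3,3] | push {0,1}
  [4] u=0 | in [1,3] | out [1,3] | prev [3,3] | push {2}
  [5] u=1 | in [1,3] | out [-1,3] | prev [1,3] | push {}
  [6] u=2 | in [1,3] | out [-1,3] | prev [1,3] | push {0,1}
  [7] u=0 | in [-1,3] | out [-1,3] | prev [1,3] | push {2}
  [8] u=1 | in [-1,3] | out [-3,3] | prev [-1,3] | push {}
  [9] u=2 | in [-1,3] | out [-3,3] | prev [-1,3] | push {0,1}
  [10] u=0 | in [-3,3] | out [-3,3] | prev [-1,3] | push {2}
  [11] u=1 | in [-3,3] | out [-3,3] | ==
  [12] u=2 | in [-3,3] | out [-3,3] | ==

Converged values:
  [0] [-3,3]
  [1] [-3,3]
  [2] [-3,3]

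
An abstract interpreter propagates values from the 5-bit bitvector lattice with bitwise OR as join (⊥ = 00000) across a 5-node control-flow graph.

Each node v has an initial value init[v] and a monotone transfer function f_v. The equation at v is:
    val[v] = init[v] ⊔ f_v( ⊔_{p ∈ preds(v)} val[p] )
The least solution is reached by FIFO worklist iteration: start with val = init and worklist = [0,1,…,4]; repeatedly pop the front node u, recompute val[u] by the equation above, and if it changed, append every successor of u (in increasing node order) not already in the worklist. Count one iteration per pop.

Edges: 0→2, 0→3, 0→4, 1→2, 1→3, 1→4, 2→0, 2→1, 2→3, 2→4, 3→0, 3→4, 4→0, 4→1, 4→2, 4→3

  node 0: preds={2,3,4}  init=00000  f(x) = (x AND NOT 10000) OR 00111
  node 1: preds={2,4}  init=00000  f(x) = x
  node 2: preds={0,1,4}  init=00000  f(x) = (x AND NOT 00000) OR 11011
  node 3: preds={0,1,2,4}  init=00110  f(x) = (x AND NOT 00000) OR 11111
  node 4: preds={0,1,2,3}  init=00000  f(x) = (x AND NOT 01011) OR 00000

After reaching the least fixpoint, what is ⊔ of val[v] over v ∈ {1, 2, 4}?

11111

Worklist (10 pops):
  #1 pop 0: in=00110 → 00111 (was 00000); enqueue []
  #2 pop 1: in=00000 → 00000 (no change)
  #3 pop 2: in=00111 → 11111 (was 00000); enqueue [0,1]
  #4 pop 3: in=11111 → 11111 (was 00110); enqueue []
  #5 pop 4: in=11111 → 10100 (was 00000); enqueue [2,3]
  #6 pop 0: in=11111 → 01111 (was 00111); enqueue [4]
  #7 pop 1: in=11111 → 11111 (was 00000); enqueue []
  #8 pop 2: in=11111 → 11111 (no change)
  #9 pop 3: in=11111 → 11111 (no change)
  #10 pop 4: in=11111 → 10100 (no change)

Fixpoint:
  val[0] = 01111
  val[1] = 11111
  val[2] = 11111
  val[3] = 11111
  val[4] = 10100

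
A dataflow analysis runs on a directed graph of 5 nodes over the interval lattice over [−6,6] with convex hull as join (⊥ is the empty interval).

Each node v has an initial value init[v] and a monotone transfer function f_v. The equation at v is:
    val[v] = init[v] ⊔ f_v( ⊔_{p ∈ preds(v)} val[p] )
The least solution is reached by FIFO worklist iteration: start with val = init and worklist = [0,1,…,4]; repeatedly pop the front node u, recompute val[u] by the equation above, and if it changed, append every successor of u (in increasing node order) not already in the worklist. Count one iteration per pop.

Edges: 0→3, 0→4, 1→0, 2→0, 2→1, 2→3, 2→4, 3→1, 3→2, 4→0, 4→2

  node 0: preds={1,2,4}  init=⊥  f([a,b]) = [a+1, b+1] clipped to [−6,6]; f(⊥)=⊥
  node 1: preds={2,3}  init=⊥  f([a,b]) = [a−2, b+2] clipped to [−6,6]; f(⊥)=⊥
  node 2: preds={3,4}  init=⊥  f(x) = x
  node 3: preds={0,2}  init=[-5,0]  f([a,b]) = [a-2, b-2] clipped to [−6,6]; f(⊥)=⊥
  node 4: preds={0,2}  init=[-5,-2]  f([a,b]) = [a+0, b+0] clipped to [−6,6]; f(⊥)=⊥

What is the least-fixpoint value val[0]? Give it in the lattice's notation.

[-5,6]

Worklist (32 pops):
  #1 pop 0: in=[-5,-2] → [-4,-1] (was ⊥); enqueue []
  #2 pop 1: in=[-5,0] → [-6,2] (was ⊥); enqueue [0]
  #3 pop 2: in=[-5,0] → [-5,0] (was ⊥); enqueue [1]
  #4 pop 3: in=[-5,0] → [-6,0] (was [-5,0]); enqueue [2]
  #5 pop 4: in=[-5,0] → [-5,0] (was [-5,-2]); enqueue []
  #6 pop 0: in=[-6,2] → [-5,3] (was [-4,-1]); enqueue [3,4]
  #7 pop 1: in=[-6,0] → [-6,2] (no change)
  #8 pop 2: in=[-6,0] → [-6,0] (was [-5,0]); enqueue [0,1]
  #9 pop 3: in=[-6,3] → [-6,1] (was [-6,0]); enqueue [2]
  #10 pop 4: in=[-6,3] → [-6,3] (was [-5,0]); enqueue []
  #11 pop 0: in=[-6,3] → [-5,4] (was [-5,3]); enqueue [3,4]
  #12 pop 1: in=[-6,1] → [-6,3] (was [-6,2]); enqueue [0]
  #13 pop 2: in=[-6,3] → [-6,3] (was [-6,0]); enqueue [1]
  #14 pop 3: in=[-6,4] → [-6,2] (was [-6,1]); enqueue [2]
  #15 pop 4: in=[-6,4] → [-6,4] (was [-6,3]); enqueue []
  #16 pop 0: in=[-6,4] → [-5,5] (was [-5,4]); enqueue [3,4]
  #17 pop 1: in=[-6,3] → [-6,5] (was [-6,3]); enqueue [0]
  #18 pop 2: in=[-6,4] → [-6,4] (was [-6,3]); enqueue [1]
  #19 pop 3: in=[-6,5] → [-6,3] (was [-6,2]); enqueue [2]
  #20 pop 4: in=[-6,5] → [-6,5] (was [-6,4]); enqueue []
  #21 pop 0: in=[-6,5] → [-5,6] (was [-5,5]); enqueue [3,4]
  #22 pop 1: in=[-6,4] → [-6,6] (was [-6,5]); enqueue [0]
  #23 pop 2: in=[-6,5] → [-6,5] (was [-6,4]); enqueue [1]
  #24 pop 3: in=[-6,6] → [-6,4] (was [-6,3]); enqueue [2]
  #25 pop 4: in=[-6,6] → [-6,6] (was [-6,5]); enqueue []
  #26 pop 0: in=[-6,6] → [-5,6] (no change)
  #27 pop 1: in=[-6,5] → [-6,6] (no change)
  #28 pop 2: in=[-6,6] → [-6,6] (was [-6,5]); enqueue [0,1,3,4]
  #29 pop 0: in=[-6,6] → [-5,6] (no change)
  #30 pop 1: in=[-6,6] → [-6,6] (no change)
  #31 pop 3: in=[-6,6] → [-6,4] (no change)
  #32 pop 4: in=[-6,6] → [-6,6] (no change)

Fixpoint:
  val[0] = [-5,6]
  val[1] = [-6,6]
  val[2] = [-6,6]
  val[3] = [-6,4]
  val[4] = [-6,6]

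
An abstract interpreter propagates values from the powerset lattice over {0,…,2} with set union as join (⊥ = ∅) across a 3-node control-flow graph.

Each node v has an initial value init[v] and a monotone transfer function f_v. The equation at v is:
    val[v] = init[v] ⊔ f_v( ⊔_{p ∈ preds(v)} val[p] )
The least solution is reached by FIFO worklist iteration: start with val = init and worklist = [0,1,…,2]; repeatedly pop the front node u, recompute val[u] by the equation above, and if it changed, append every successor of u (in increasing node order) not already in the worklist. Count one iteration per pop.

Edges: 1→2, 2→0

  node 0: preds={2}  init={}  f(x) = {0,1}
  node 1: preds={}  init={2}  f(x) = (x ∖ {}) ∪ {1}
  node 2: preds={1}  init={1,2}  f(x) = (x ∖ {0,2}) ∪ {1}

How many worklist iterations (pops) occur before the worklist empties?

3

Trace (3 dequeues):
  [1] u=0 | in {1,2} | out {0,1} | prev {} | push {}
  [2] u=1 | in {} | out {1,2} | prev {2} | push {}
  [3] u=2 | in {1,2} | out {1,2} | ==

Converged values:
  [0] {0,1}
  [1] {1,2}
  [2] {1,2}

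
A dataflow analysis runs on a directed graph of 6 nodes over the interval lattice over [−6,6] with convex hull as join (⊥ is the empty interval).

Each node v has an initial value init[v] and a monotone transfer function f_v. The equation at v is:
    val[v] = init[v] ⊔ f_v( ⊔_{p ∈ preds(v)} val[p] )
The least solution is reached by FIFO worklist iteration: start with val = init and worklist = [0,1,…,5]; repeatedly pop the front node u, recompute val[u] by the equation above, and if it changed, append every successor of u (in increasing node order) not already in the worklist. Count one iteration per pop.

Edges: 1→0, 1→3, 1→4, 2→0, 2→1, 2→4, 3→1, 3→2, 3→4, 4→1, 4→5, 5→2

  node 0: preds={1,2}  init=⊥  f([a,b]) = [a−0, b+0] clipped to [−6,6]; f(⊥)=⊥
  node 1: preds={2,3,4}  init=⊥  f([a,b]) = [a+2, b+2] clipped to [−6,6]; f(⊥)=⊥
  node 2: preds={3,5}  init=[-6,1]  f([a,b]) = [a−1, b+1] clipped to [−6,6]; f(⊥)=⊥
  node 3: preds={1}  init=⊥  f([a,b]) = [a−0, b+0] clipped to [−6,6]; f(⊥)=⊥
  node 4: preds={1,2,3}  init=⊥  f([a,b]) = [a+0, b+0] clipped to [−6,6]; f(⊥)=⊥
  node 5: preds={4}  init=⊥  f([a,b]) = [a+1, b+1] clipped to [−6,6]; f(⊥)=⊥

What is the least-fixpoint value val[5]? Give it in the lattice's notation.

Trace (21 dequeues):
  [1] u=0 | in [-6,1] | out [-6,1] | prev ⊥ | push {}
  [2] u=1 | in [-6,1] | out [-4,3] | prev ⊥ | push {0}
  [3] u=2 | in ⊥ | out [-6,1] | ==
  [4] u=3 | in [-4,3] | out [-4,3] | prev ⊥ | push {1,2}
  [5] u=4 | in [-6,3] | out [-6,3] | prev ⊥ | push {}
  [6] u=5 | in [-6,3] | out [-5,4] | prev ⊥ | push {}
  [7] u=0 | in [-6,3] | out [-6,3] | prev [-6,1] | push {}
  [8] u=1 | in [-6,3] | out [-4,5] | prev [-4,3] | push {0,3,4}
  [9] u=2 | in [-5,4] | out [-6,5] | prev [-6,1] | push {1}
  [10] u=0 | in [-6,5] | out [-6,5] | prev [-6,3] | push {}
  [11] u=3 | in [-4,5] | out [-4,5] | prev [-4,3] | push {2}
  [12] u=4 | in [-6,5] | out [-6,5] | prev [-6,3] | push {5}
  [13] u=1 | in [-6,5] | out [-4,6] | prev [-4,5] | push {0,3,4}
  [14] u=2 | in [-5,5] | out [-6,6] | prev [-6,5] | push {1}
  [15] u=5 | in [-6,5] | out [-5,6] | prev [-5,4] | push {2}
  [16] u=0 | in [-6,6] | out [-6,6] | prev [-6,5] | push {}
  [17] u=3 | in [-4,6] | out [-4,6] | prev [-4,5] | push {}
  [18] u=4 | in [-6,6] | out [-6,6] | prev [-6,5] | push {5}
  [19] u=1 | in [-6,6] | out [-4,6] | ==
  [20] u=2 | in [-5,6] | out [-6,6] | ==
  [21] u=5 | in [-6,6] | out [-5,6] | ==

Converged values:
  [0] [-6,6]
  [1] [-4,6]
  [2] [-6,6]
  [3] [-4,6]
  [4] [-6,6]
  [5] [-5,6]

[-5,6]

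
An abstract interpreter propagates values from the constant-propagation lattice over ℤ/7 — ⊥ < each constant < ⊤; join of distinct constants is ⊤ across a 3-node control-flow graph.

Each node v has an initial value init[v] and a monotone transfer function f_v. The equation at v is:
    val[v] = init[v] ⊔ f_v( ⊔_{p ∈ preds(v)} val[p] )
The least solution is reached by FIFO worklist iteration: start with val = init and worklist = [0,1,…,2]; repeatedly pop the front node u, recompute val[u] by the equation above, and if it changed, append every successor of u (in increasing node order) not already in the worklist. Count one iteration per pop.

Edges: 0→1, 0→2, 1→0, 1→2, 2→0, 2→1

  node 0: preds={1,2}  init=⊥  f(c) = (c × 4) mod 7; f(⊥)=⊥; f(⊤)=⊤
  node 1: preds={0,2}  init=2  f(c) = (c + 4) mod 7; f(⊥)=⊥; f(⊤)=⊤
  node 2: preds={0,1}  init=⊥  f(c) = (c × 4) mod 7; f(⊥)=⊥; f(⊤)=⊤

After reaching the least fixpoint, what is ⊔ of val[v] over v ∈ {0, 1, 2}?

⊤

Trace (6 dequeues):
  [1] u=0 | in 2 | out 1 | prev ⊥ | push {}
  [2] u=1 | in 1 | out ⊤ | prev 2 | push {0}
  [3] u=2 | in ⊤ | out ⊤ | prev ⊥ | push {1}
  [4] u=0 | in ⊤ | out ⊤ | prev 1 | push {2}
  [5] u=1 | in ⊤ | out ⊤ | ==
  [6] u=2 | in ⊤ | out ⊤ | ==

Converged values:
  [0] ⊤
  [1] ⊤
  [2] ⊤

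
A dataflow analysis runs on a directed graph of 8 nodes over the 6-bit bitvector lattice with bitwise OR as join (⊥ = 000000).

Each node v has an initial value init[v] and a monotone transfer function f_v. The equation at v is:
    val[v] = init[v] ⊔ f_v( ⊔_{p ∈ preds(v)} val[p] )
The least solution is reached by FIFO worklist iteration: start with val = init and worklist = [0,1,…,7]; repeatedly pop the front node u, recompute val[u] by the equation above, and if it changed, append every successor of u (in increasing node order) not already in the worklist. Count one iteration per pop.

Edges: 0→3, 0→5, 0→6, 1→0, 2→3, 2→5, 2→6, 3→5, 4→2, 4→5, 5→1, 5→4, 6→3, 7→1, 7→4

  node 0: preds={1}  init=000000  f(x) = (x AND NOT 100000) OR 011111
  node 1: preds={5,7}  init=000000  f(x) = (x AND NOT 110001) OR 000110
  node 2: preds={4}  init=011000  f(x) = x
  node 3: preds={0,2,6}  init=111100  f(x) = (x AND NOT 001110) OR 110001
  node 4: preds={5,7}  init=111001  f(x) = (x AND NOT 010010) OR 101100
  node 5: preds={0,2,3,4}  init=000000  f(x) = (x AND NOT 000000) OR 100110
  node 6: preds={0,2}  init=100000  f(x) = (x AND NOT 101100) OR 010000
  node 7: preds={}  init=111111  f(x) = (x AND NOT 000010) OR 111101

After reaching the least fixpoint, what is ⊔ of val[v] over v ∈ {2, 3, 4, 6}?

111111

Iteration log — 15 steps:
  step 1. node 0  ⊔preds=000000  new=011111  old=000000  +wl: 
  step 2. node 1  ⊔preds=111111  new=001110  old=000000  +wl: 0
  step 3. node 2  ⊔preds=111001  new=111001  old=011000  +wl: 
  step 4. node 3  ⊔preds=111111  new=111101  old=111100  +wl: 
  step 5. node 4  ⊔preds=111111  new=111101  old=111001  +wl: 2
  step 6. node 5  ⊔preds=111111  new=111111  old=000000  +wl: 1,4
  step 7. node 6  ⊔preds=111111  new=110011  old=100000  +wl: 3
  step 8. node 7  ⊔preds=000000  new=111111  stable
  step 9. node 0  ⊔preds=001110  new=011111  stable
  step 10. node 2  ⊔preds=111101  new=111101  old=111001  +wl: 5,6
  step 11. node 1  ⊔preds=111111  new=001110  stable
  step 12. node 4  ⊔preds=111111  new=111101  stable
  step 13. node 3  ⊔preds=111111  new=111101  stable
  step 14. node 5  ⊔preds=111111  new=111111  stable
  step 15. node 6  ⊔preds=111111  new=110011  stable

Least fixpoint reached:
  node 0: 011111
  node 1: 001110
  node 2: 111101
  node 3: 111101
  node 4: 111101
  node 5: 111111
  node 6: 110011
  node 7: 111111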